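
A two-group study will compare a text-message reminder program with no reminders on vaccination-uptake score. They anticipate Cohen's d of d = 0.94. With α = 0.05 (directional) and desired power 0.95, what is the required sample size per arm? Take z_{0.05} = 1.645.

For two independent groups with equal n: n = 2·((z_{α} + z_β) / d)².
z_{α} + z_β = 1.645 + 1.645 = 3.290.
n = 2 × (3.290 / 0.94)² = 2 × 3.500² = 2 × 12.25 = 24.5.
Round up to the next whole participant.

n = 25 per group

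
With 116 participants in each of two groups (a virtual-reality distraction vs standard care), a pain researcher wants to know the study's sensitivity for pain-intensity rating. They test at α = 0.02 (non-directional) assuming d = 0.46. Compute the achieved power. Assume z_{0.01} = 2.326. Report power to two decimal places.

For two equal groups, power = Φ(d·√(n/2) − z_{α/2}).
d·√(n/2) = 0.46 × √(116/2) = 0.46 × 7.616 = 3.503.
z_β = 3.503 − 2.326 = 1.177.
Power = Φ(1.177) = 0.880.

power ≈ 0.88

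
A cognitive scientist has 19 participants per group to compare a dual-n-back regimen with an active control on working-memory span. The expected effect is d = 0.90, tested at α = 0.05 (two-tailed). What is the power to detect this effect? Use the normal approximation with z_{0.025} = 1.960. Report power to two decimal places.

For two equal groups, power = Φ(d·√(n/2) − z_{α/2}).
d·√(n/2) = 0.90 × √(19/2) = 0.90 × 3.082 = 2.774.
z_β = 2.774 − 1.960 = 0.814.
Power = Φ(0.814) = 0.792.

power ≈ 0.79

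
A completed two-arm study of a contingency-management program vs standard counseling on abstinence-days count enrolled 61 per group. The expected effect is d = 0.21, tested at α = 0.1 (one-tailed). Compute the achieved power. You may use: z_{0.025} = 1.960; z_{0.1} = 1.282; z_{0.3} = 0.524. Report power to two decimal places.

power ≈ 0.45

For two equal groups, power = Φ(d·√(n/2) − z_{α}).
d·√(n/2) = 0.21 × √(61/2) = 0.21 × 5.523 = 1.160.
z_β = 1.160 − 1.282 = -0.122.
Power = Φ(-0.122) = 0.451.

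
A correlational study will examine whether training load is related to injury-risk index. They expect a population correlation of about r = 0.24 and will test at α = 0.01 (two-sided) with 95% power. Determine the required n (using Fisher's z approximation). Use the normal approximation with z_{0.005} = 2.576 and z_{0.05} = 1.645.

n = 301

Fisher's z: C = ½·ln((1+r)/(1−r)) = ½·ln(1.6316) = 0.2448.
n = ((z_{α/2} + z_β)/C)² + 3.
(2.576 + 1.645) / 0.2448 = 4.221 / 0.2448 = 17.243.
n = 17.243² + 3 = 297.31 + 3 = 300.3.
Round up.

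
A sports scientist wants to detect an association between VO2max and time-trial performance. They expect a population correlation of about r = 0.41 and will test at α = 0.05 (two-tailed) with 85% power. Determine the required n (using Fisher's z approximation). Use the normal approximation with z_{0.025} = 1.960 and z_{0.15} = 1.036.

n = 51

Fisher's z: C = ½·ln((1+r)/(1−r)) = ½·ln(2.3898) = 0.4356.
n = ((z_{α/2} + z_β)/C)² + 3.
(1.960 + 1.036) / 0.4356 = 2.996 / 0.4356 = 6.878.
n = 6.878² + 3 = 47.31 + 3 = 50.3.
Round up.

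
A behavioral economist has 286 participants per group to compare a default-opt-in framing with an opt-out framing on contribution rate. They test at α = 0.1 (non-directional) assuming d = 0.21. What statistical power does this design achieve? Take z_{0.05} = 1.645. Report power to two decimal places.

For two equal groups, power = Φ(d·√(n/2) − z_{α/2}).
d·√(n/2) = 0.21 × √(286/2) = 0.21 × 11.958 = 2.511.
z_β = 2.511 − 1.645 = 0.866.
Power = Φ(0.866) = 0.807.

power ≈ 0.81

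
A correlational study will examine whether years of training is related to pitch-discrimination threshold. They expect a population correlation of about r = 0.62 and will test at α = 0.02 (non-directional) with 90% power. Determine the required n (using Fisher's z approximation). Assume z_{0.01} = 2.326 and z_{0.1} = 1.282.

Fisher's z: C = ½·ln((1+r)/(1−r)) = ½·ln(4.2632) = 0.7250.
n = ((z_{α/2} + z_β)/C)² + 3.
(2.326 + 1.282) / 0.7250 = 3.608 / 0.7250 = 4.977.
n = 4.977² + 3 = 24.77 + 3 = 27.8.
Round up.

n = 28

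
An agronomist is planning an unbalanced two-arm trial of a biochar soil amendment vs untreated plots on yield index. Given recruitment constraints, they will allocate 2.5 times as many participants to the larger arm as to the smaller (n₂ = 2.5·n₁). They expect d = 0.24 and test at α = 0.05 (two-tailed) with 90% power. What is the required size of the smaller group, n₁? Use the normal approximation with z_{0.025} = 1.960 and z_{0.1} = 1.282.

With allocation ratio k = n₂/n₁ = 2.5, Var(x̄₁−x̄₂) = σ²(1/n₁ + 1/(k·n₁)) = σ²·(k+1)/(k·n₁).
So n₁ = (1 + 1/k)·((z_{α/2} + z_β)/d)² = 1.400 × (3.242/0.24)².
n₁ = 1.400 × 182.48 = 255.5.
Round up: n₁ = 256, giving n₂ = 2.5 × 256 = 640.

n₁ = 256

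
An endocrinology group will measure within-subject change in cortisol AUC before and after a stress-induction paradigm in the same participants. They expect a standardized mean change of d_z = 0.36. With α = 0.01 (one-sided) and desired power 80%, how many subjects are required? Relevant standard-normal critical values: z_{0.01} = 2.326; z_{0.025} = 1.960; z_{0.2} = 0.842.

n = 78 pairs

For a paired (one-sample on differences) test: n = ((z_{α} + z_β) / d)².
z_{α} + z_β = 2.326 + 0.842 = 3.168.
n = (3.168 / 0.36)² = 8.800² = 77.44.
Round up.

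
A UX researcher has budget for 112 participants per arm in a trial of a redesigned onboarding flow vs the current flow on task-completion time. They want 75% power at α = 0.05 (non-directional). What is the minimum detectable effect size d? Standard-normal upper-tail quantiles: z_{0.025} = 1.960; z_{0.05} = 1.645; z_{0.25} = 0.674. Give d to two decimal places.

d_min ≈ 0.35

For two independent groups of n = 112 each: d_min = (z_{α/2} + z_β)·√(2/n).
z-sum = 1.960 + 0.674 = 2.634.
d_min = 2.634 × √(2/112) = 2.634 × 0.1336 = 0.352.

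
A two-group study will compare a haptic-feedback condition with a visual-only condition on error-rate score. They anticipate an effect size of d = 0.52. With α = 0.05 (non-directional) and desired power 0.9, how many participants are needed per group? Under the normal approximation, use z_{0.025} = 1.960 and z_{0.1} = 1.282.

For two independent groups with equal n: n = 2·((z_{α/2} + z_β) / d)².
z_{α/2} + z_β = 1.960 + 1.282 = 3.242.
n = 2 × (3.242 / 0.52)² = 2 × 6.235² = 2 × 38.87 = 77.7.
Round up to the next whole participant.

n = 78 per group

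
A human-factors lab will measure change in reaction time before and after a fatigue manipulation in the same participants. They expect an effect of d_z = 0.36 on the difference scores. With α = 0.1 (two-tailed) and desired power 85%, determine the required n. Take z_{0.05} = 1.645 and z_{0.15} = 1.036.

For a paired (one-sample on differences) test: n = ((z_{α/2} + z_β) / d)².
z_{α/2} + z_β = 1.645 + 1.036 = 2.681.
n = (2.681 / 0.36)² = 7.447² = 55.46.
Round up.

n = 56 pairs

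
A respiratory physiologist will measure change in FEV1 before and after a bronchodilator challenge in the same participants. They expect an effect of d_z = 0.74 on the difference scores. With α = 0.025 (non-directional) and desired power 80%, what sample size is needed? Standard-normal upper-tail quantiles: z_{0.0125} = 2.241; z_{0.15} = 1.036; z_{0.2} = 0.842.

n = 18 pairs

For a paired (one-sample on differences) test: n = ((z_{α/2} + z_β) / d)².
z_{α/2} + z_β = 2.241 + 0.842 = 3.083.
n = (3.083 / 0.74)² = 4.166² = 17.36.
Round up.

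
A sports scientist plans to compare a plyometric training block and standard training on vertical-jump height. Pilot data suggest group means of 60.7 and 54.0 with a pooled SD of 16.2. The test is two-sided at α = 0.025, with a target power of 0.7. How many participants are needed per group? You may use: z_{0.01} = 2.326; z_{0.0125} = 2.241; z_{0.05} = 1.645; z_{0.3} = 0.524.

Cohen's d = |M₁ − M₂| / SD_pooled = |60.7 − 54.0| / 16.2 = 6.7 / 16.2 = 0.414.
For two independent groups with equal n: n = 2·((z_{α/2} + z_β) / d)².
z_{α/2} + z_β = 2.241 + 0.524 = 2.765.
n = 2 × (2.765 / 0.414)² = 2 × 6.679² = 2 × 44.61 = 89.2.
Round up to the next whole participant.

n = 90 per group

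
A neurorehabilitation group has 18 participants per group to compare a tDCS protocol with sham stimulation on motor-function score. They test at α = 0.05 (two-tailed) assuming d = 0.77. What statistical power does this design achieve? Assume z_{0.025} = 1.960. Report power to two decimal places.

power ≈ 0.64

For two equal groups, power = Φ(d·√(n/2) − z_{α/2}).
d·√(n/2) = 0.77 × √(18/2) = 0.77 × 3.000 = 2.310.
z_β = 2.310 − 1.960 = 0.350.
Power = Φ(0.350) = 0.637.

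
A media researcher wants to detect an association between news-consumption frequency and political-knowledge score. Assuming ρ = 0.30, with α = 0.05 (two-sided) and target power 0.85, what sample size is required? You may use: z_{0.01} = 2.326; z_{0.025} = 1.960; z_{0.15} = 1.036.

Fisher's z: C = ½·ln((1+r)/(1−r)) = ½·ln(1.8571) = 0.3095.
n = ((z_{α/2} + z_β)/C)² + 3.
(1.960 + 1.036) / 0.3095 = 2.996 / 0.3095 = 9.680.
n = 9.680² + 3 = 93.70 + 3 = 96.7.
Round up.

n = 97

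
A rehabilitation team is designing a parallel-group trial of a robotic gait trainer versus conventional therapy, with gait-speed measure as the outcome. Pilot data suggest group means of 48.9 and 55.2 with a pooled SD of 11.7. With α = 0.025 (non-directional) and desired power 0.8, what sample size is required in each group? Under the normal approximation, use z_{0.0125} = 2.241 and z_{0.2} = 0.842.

Cohen's d = |M₁ − M₂| / SD_pooled = |48.9 − 55.2| / 11.7 = 6.3 / 11.7 = 0.538.
For two independent groups with equal n: n = 2·((z_{α/2} + z_β) / d)².
z_{α/2} + z_β = 2.241 + 0.842 = 3.083.
n = 2 × (3.083 / 0.538)² = 2 × 5.730² = 2 × 32.84 = 65.7.
Round up to the next whole participant.

n = 66 per group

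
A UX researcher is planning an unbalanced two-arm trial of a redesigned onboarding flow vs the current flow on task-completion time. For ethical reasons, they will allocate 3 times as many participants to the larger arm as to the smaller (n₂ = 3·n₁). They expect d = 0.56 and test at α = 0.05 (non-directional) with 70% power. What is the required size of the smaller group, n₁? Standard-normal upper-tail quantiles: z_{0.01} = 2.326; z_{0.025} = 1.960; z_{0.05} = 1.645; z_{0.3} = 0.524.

With allocation ratio k = n₂/n₁ = 3, Var(x̄₁−x̄₂) = σ²(1/n₁ + 1/(k·n₁)) = σ²·(k+1)/(k·n₁).
So n₁ = (1 + 1/k)·((z_{α/2} + z_β)/d)² = 1.333 × (2.484/0.56)².
n₁ = 1.333 × 19.68 = 26.2.
Round up: n₁ = 27, giving n₂ = 3 × 27 = 81.

n₁ = 27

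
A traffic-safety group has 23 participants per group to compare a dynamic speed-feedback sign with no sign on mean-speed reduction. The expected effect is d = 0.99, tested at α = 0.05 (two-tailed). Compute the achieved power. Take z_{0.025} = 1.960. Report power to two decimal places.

power ≈ 0.92

For two equal groups, power = Φ(d·√(n/2) − z_{α/2}).
d·√(n/2) = 0.99 × √(23/2) = 0.99 × 3.391 = 3.357.
z_β = 3.357 − 1.960 = 1.397.
Power = Φ(1.397) = 0.919.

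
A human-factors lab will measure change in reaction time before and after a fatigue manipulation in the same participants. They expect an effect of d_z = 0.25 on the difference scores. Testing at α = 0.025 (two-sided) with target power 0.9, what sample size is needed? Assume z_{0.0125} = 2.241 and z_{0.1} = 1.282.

For a paired (one-sample on differences) test: n = ((z_{α/2} + z_β) / d)².
z_{α/2} + z_β = 2.241 + 1.282 = 3.523.
n = (3.523 / 0.25)² = 14.092² = 198.58.
Round up.

n = 199 pairs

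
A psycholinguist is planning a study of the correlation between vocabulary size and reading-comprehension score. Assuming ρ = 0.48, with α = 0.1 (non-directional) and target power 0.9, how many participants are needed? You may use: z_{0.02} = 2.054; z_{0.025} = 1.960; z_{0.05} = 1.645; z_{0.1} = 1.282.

Fisher's z: C = ½·ln((1+r)/(1−r)) = ½·ln(2.8462) = 0.5230.
n = ((z_{α/2} + z_β)/C)² + 3.
(1.645 + 1.282) / 0.5230 = 2.927 / 0.5230 = 5.597.
n = 5.597² + 3 = 31.32 + 3 = 34.3.
Round up.

n = 35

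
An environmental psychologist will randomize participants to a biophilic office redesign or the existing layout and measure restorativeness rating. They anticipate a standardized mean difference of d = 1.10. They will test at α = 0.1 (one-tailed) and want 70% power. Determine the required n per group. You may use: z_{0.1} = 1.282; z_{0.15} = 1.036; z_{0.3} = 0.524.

For two independent groups with equal n: n = 2·((z_{α} + z_β) / d)².
z_{α} + z_β = 1.282 + 0.524 = 1.806.
n = 2 × (1.806 / 1.10)² = 2 × 1.642² = 2 × 2.70 = 5.4.
Round up to the next whole participant.

n = 6 per group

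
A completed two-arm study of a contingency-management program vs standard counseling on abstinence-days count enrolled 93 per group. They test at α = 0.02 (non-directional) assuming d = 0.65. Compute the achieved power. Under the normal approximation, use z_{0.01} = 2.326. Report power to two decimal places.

power ≈ 0.98

For two equal groups, power = Φ(d·√(n/2) − z_{α/2}).
d·√(n/2) = 0.65 × √(93/2) = 0.65 × 6.819 = 4.432.
z_β = 4.432 − 2.326 = 2.106.
Power = Φ(2.106) = 0.982.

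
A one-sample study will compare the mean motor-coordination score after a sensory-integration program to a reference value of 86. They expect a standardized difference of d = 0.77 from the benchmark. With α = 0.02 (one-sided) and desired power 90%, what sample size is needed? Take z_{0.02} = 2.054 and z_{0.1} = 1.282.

n = 19

For a one-sample test: n = ((z_{α} + z_β) / d)².
z_{α} + z_β = 2.054 + 1.282 = 3.336.
n = (3.336 / 0.77)² = 4.332² = 18.77.
Round up.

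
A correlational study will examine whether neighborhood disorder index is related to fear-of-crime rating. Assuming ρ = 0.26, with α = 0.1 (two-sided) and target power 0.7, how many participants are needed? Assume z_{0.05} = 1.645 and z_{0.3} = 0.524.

Fisher's z: C = ½·ln((1+r)/(1−r)) = ½·ln(1.7027) = 0.2661.
n = ((z_{α/2} + z_β)/C)² + 3.
(1.645 + 0.524) / 0.2661 = 2.169 / 0.2661 = 8.151.
n = 8.151² + 3 = 66.44 + 3 = 69.4.
Round up.

n = 70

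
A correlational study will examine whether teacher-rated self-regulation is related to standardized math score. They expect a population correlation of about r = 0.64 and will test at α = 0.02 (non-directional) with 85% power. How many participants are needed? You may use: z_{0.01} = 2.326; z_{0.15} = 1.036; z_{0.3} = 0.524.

Fisher's z: C = ½·ln((1+r)/(1−r)) = ½·ln(4.5556) = 0.7582.
n = ((z_{α/2} + z_β)/C)² + 3.
(2.326 + 1.036) / 0.7582 = 3.362 / 0.7582 = 4.434.
n = 4.434² + 3 = 19.66 + 3 = 22.7.
Round up.

n = 23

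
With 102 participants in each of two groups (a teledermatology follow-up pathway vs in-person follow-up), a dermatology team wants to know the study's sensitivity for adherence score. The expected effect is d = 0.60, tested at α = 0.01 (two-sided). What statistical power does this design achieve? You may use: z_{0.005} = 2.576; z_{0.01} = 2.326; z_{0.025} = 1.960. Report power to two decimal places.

For two equal groups, power = Φ(d·√(n/2) − z_{α/2}).
d·√(n/2) = 0.60 × √(102/2) = 0.60 × 7.141 = 4.285.
z_β = 4.285 − 2.576 = 1.709.
Power = Φ(1.709) = 0.956.

power ≈ 0.96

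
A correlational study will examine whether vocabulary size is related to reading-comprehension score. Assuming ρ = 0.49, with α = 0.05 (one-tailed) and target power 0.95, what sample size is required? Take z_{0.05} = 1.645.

n = 41

Fisher's z: C = ½·ln((1+r)/(1−r)) = ½·ln(2.9216) = 0.5361.
n = ((z_{α} + z_β)/C)² + 3.
(1.645 + 1.645) / 0.5361 = 3.290 / 0.5361 = 6.137.
n = 6.137² + 3 = 37.66 + 3 = 40.7.
Round up.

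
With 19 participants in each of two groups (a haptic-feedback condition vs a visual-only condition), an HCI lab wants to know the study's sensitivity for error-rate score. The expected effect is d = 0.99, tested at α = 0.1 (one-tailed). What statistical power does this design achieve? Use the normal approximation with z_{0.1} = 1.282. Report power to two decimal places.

power ≈ 0.96

For two equal groups, power = Φ(d·√(n/2) − z_{α}).
d·√(n/2) = 0.99 × √(19/2) = 0.99 × 3.082 = 3.051.
z_β = 3.051 − 1.282 = 1.769.
Power = Φ(1.769) = 0.962.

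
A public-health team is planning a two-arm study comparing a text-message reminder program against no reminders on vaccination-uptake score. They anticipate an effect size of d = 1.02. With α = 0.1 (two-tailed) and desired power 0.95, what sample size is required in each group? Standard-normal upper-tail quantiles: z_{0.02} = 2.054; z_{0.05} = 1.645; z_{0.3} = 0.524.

For two independent groups with equal n: n = 2·((z_{α/2} + z_β) / d)².
z_{α/2} + z_β = 1.645 + 1.645 = 3.290.
n = 2 × (3.290 / 1.02)² = 2 × 3.225² = 2 × 10.40 = 20.8.
Round up to the next whole participant.

n = 21 per group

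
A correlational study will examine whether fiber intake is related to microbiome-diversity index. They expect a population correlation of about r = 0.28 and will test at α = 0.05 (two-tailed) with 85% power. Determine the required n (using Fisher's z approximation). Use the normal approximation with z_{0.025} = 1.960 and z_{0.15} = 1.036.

Fisher's z: C = ½·ln((1+r)/(1−r)) = ½·ln(1.7778) = 0.2877.
n = ((z_{α/2} + z_β)/C)² + 3.
(1.960 + 1.036) / 0.2877 = 2.996 / 0.2877 = 10.414.
n = 10.414² + 3 = 108.44 + 3 = 111.4.
Round up.

n = 112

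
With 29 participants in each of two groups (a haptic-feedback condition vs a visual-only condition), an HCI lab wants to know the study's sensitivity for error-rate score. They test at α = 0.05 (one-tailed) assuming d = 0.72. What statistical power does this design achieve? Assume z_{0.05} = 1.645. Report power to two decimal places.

power ≈ 0.86

For two equal groups, power = Φ(d·√(n/2) − z_{α}).
d·√(n/2) = 0.72 × √(29/2) = 0.72 × 3.808 = 2.742.
z_β = 2.742 − 1.645 = 1.097.
Power = Φ(1.097) = 0.864.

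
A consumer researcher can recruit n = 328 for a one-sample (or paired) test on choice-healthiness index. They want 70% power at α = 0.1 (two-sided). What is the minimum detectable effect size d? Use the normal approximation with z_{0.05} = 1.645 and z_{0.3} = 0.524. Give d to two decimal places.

d_min ≈ 0.12

For a single sample (or paired design) of n = 328: d_min = (z_{α/2} + z_β)/√n.
z-sum = 1.645 + 0.524 = 2.169.
d_min = 2.169 / √328 = 2.169 / 18.111 = 0.120.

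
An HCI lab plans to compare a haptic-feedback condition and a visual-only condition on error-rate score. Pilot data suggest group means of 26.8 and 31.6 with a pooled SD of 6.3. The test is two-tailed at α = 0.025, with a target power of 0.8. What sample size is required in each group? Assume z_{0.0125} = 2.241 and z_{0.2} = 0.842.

Cohen's d = |M₁ − M₂| / SD_pooled = |26.8 − 31.6| / 6.3 = 4.8 / 6.3 = 0.762.
For two independent groups with equal n: n = 2·((z_{α/2} + z_β) / d)².
z_{α/2} + z_β = 2.241 + 0.842 = 3.083.
n = 2 × (3.083 / 0.762)² = 2 × 4.046² = 2 × 16.37 = 32.7.
Round up to the next whole participant.

n = 33 per group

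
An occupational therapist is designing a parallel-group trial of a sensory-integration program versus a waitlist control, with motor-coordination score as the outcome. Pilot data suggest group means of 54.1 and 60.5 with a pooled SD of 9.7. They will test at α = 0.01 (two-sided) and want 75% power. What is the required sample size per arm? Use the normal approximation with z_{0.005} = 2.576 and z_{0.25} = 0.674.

Cohen's d = |M₁ − M₂| / SD_pooled = |54.1 − 60.5| / 9.7 = 6.4 / 9.7 = 0.660.
For two independent groups with equal n: n = 2·((z_{α/2} + z_β) / d)².
z_{α/2} + z_β = 2.576 + 0.674 = 3.250.
n = 2 × (3.250 / 0.660)² = 2 × 4.924² = 2 × 24.25 = 48.5.
Round up to the next whole participant.

n = 49 per group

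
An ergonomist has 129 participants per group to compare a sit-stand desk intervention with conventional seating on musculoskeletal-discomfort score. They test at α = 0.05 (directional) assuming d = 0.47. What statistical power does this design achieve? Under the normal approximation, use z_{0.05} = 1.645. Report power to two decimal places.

For two equal groups, power = Φ(d·√(n/2) − z_{α}).
d·√(n/2) = 0.47 × √(129/2) = 0.47 × 8.031 = 3.775.
z_β = 3.775 − 1.645 = 2.130.
Power = Φ(2.130) = 0.983.

power ≈ 0.98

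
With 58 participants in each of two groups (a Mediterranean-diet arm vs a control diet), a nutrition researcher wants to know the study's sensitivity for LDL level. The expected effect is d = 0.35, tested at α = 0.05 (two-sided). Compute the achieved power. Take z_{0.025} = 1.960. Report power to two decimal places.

For two equal groups, power = Φ(d·√(n/2) − z_{α/2}).
d·√(n/2) = 0.35 × √(58/2) = 0.35 × 5.385 = 1.885.
z_β = 1.885 − 1.960 = -0.075.
Power = Φ(-0.075) = 0.470.

power ≈ 0.47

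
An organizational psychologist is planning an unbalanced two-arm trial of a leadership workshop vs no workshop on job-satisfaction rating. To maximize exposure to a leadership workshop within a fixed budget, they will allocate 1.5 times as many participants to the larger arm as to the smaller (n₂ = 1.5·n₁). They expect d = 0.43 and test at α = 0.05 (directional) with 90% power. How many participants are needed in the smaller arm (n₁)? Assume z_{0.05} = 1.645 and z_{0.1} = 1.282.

n₁ = 78

With allocation ratio k = n₂/n₁ = 1.5, Var(x̄₁−x̄₂) = σ²(1/n₁ + 1/(k·n₁)) = σ²·(k+1)/(k·n₁).
So n₁ = (1 + 1/k)·((z_{α} + z_β)/d)² = 1.667 × (2.927/0.43)².
n₁ = 1.667 × 46.33 = 77.2.
Round up: n₁ = 78, giving n₂ = 1.5 × 78 = 117.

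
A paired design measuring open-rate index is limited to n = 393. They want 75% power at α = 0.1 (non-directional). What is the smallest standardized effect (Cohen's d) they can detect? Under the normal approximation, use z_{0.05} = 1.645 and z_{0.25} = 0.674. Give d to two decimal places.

d_min ≈ 0.12

For a single sample (or paired design) of n = 393: d_min = (z_{α/2} + z_β)/√n.
z-sum = 1.645 + 0.674 = 2.319.
d_min = 2.319 / √393 = 2.319 / 19.824 = 0.117.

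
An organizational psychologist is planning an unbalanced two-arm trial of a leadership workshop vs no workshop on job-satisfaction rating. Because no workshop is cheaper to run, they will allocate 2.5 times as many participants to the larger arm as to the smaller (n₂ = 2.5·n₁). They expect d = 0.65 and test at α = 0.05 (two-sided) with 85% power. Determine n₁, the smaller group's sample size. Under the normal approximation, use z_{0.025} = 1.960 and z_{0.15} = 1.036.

With allocation ratio k = n₂/n₁ = 2.5, Var(x̄₁−x̄₂) = σ²(1/n₁ + 1/(k·n₁)) = σ²·(k+1)/(k·n₁).
So n₁ = (1 + 1/k)·((z_{α/2} + z_β)/d)² = 1.400 × (2.996/0.65)².
n₁ = 1.400 × 21.25 = 29.7.
Round up: n₁ = 30, giving n₂ = 2.5 × 30 = 75.

n₁ = 30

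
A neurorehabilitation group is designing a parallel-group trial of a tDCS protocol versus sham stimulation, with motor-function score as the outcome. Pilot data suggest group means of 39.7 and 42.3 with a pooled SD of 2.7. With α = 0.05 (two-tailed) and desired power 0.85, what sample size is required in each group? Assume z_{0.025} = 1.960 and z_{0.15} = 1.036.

Cohen's d = |M₁ − M₂| / SD_pooled = |39.7 − 42.3| / 2.7 = 2.6 / 2.7 = 0.963.
For two independent groups with equal n: n = 2·((z_{α/2} + z_β) / d)².
z_{α/2} + z_β = 1.960 + 1.036 = 2.996.
n = 2 × (2.996 / 0.963)² = 2 × 3.111² = 2 × 9.68 = 19.4.
Round up to the next whole participant.

n = 20 per group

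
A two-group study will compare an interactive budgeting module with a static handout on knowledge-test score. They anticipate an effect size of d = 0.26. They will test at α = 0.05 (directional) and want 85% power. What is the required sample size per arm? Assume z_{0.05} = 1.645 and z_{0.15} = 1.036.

n = 213 per group

For two independent groups with equal n: n = 2·((z_{α} + z_β) / d)².
z_{α} + z_β = 1.645 + 1.036 = 2.681.
n = 2 × (2.681 / 0.26)² = 2 × 10.312² = 2 × 106.33 = 212.7.
Round up to the next whole participant.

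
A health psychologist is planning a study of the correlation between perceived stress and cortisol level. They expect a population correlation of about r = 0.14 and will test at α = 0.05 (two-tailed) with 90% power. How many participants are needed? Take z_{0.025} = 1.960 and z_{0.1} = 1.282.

Fisher's z: C = ½·ln((1+r)/(1−r)) = ½·ln(1.3256) = 0.1409.
n = ((z_{α/2} + z_β)/C)² + 3.
(1.960 + 1.282) / 0.1409 = 3.242 / 0.1409 = 23.009.
n = 23.009² + 3 = 529.42 + 3 = 532.4.
Round up.

n = 533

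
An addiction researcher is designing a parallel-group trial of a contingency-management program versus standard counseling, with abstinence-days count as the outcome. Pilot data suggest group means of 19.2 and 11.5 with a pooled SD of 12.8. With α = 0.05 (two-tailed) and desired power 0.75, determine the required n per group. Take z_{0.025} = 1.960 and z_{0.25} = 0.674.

Cohen's d = |M₁ − M₂| / SD_pooled = |19.2 − 11.5| / 12.8 = 7.7 / 12.8 = 0.602.
For two independent groups with equal n: n = 2·((z_{α/2} + z_β) / d)².
z_{α/2} + z_β = 1.960 + 0.674 = 2.634.
n = 2 × (2.634 / 0.602)² = 2 × 4.375² = 2 × 19.14 = 38.3.
Round up to the next whole participant.

n = 39 per group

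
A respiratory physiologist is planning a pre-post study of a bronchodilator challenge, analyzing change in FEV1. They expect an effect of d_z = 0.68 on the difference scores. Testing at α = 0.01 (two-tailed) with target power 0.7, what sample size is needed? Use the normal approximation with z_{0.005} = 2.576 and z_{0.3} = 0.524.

n = 21 pairs

For a paired (one-sample on differences) test: n = ((z_{α/2} + z_β) / d)².
z_{α/2} + z_β = 2.576 + 0.524 = 3.100.
n = (3.100 / 0.68)² = 4.559² = 20.78.
Round up.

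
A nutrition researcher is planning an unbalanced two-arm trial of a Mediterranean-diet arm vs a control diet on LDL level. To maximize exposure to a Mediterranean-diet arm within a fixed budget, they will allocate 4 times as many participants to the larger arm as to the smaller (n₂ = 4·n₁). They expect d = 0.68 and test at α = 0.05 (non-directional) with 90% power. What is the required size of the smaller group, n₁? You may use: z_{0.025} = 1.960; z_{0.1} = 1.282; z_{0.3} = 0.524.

n₁ = 29

With allocation ratio k = n₂/n₁ = 4, Var(x̄₁−x̄₂) = σ²(1/n₁ + 1/(k·n₁)) = σ²·(k+1)/(k·n₁).
So n₁ = (1 + 1/k)·((z_{α/2} + z_β)/d)² = 1.250 × (3.242/0.68)².
n₁ = 1.250 × 22.73 = 28.4.
Round up: n₁ = 29, giving n₂ = 4 × 29 = 116.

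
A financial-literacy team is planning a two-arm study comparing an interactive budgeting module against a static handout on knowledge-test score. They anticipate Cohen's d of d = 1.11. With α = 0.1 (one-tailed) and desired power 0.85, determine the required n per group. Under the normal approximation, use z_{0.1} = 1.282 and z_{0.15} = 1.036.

n = 9 per group

For two independent groups with equal n: n = 2·((z_{α} + z_β) / d)².
z_{α} + z_β = 1.282 + 1.036 = 2.318.
n = 2 × (2.318 / 1.11)² = 2 × 2.088² = 2 × 4.36 = 8.7.
Round up to the next whole participant.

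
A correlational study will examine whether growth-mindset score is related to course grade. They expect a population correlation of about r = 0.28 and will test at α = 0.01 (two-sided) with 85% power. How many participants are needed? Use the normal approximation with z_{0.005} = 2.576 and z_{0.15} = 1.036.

n = 161

Fisher's z: C = ½·ln((1+r)/(1−r)) = ½·ln(1.7778) = 0.2877.
n = ((z_{α/2} + z_β)/C)² + 3.
(2.576 + 1.036) / 0.2877 = 3.612 / 0.2877 = 12.555.
n = 12.555² + 3 = 157.62 + 3 = 160.6.
Round up.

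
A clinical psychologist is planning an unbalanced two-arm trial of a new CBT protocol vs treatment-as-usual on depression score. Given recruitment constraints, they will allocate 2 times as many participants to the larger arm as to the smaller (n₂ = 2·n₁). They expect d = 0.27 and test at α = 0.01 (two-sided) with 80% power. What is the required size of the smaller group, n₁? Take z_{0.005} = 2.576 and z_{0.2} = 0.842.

n₁ = 241

With allocation ratio k = n₂/n₁ = 2, Var(x̄₁−x̄₂) = σ²(1/n₁ + 1/(k·n₁)) = σ²·(k+1)/(k·n₁).
So n₁ = (1 + 1/k)·((z_{α/2} + z_β)/d)² = 1.500 × (3.418/0.27)².
n₁ = 1.500 × 160.26 = 240.4.
Round up: n₁ = 241, giving n₂ = 2 × 241 = 482.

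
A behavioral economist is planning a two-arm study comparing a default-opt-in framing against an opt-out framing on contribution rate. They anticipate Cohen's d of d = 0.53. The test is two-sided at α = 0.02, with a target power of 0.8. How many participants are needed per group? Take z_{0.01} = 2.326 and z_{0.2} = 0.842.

n = 72 per group

For two independent groups with equal n: n = 2·((z_{α/2} + z_β) / d)².
z_{α/2} + z_β = 2.326 + 0.842 = 3.168.
n = 2 × (3.168 / 0.53)² = 2 × 5.977² = 2 × 35.73 = 71.5.
Round up to the next whole participant.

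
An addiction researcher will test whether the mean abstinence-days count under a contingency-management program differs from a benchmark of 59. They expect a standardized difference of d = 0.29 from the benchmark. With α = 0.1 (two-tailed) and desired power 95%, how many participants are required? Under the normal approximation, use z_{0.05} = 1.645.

For a one-sample test: n = ((z_{α/2} + z_β) / d)².
z_{α/2} + z_β = 1.645 + 1.645 = 3.290.
n = (3.290 / 0.29)² = 11.345² = 128.71.
Round up.

n = 129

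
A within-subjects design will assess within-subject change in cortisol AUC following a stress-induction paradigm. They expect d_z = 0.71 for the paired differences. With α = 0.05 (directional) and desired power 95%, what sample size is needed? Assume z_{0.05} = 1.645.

For a paired (one-sample on differences) test: n = ((z_{α} + z_β) / d)².
z_{α} + z_β = 1.645 + 1.645 = 3.290.
n = (3.290 / 0.71)² = 4.634² = 21.47.
Round up.

n = 22 pairs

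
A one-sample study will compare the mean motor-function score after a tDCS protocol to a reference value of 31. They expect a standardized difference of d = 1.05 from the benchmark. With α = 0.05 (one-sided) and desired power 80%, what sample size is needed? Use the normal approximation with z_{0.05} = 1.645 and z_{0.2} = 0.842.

n = 6

For a one-sample test: n = ((z_{α} + z_β) / d)².
z_{α} + z_β = 1.645 + 0.842 = 2.487.
n = (2.487 / 1.05)² = 2.369² = 5.61.
Round up.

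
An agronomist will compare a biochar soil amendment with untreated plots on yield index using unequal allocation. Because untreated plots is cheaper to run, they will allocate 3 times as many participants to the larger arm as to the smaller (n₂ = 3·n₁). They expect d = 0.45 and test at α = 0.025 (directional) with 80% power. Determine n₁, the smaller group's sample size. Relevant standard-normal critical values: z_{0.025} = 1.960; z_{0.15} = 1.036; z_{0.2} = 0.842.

With allocation ratio k = n₂/n₁ = 3, Var(x̄₁−x̄₂) = σ²(1/n₁ + 1/(k·n₁)) = σ²·(k+1)/(k·n₁).
So n₁ = (1 + 1/k)·((z_{α} + z_β)/d)² = 1.333 × (2.802/0.45)².
n₁ = 1.333 × 38.77 = 51.7.
Round up: n₁ = 52, giving n₂ = 3 × 52 = 156.

n₁ = 52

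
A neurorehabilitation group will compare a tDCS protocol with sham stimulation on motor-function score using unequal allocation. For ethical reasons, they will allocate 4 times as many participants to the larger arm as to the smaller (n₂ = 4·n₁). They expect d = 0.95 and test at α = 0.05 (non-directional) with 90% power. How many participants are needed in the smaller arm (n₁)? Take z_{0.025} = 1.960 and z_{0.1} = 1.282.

n₁ = 15

With allocation ratio k = n₂/n₁ = 4, Var(x̄₁−x̄₂) = σ²(1/n₁ + 1/(k·n₁)) = σ²·(k+1)/(k·n₁).
So n₁ = (1 + 1/k)·((z_{α/2} + z_β)/d)² = 1.250 × (3.242/0.95)².
n₁ = 1.250 × 11.65 = 14.6.
Round up: n₁ = 15, giving n₂ = 4 × 15 = 60.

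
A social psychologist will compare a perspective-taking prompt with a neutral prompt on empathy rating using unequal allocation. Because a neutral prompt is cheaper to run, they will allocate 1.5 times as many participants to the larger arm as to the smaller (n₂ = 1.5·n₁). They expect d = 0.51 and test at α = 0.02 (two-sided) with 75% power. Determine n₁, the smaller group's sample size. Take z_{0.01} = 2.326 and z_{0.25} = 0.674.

n₁ = 58

With allocation ratio k = n₂/n₁ = 1.5, Var(x̄₁−x̄₂) = σ²(1/n₁ + 1/(k·n₁)) = σ²·(k+1)/(k·n₁).
So n₁ = (1 + 1/k)·((z_{α/2} + z_β)/d)² = 1.667 × (3.000/0.51)².
n₁ = 1.667 × 34.60 = 57.7.
Round up: n₁ = 58, giving n₂ = 1.5 × 58 = 87.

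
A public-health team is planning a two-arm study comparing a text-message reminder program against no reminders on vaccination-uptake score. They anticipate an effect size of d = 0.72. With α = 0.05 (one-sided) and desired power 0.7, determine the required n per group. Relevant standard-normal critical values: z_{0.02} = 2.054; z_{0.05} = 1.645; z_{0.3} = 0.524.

n = 19 per group

For two independent groups with equal n: n = 2·((z_{α} + z_β) / d)².
z_{α} + z_β = 1.645 + 0.524 = 2.169.
n = 2 × (2.169 / 0.72)² = 2 × 3.013² = 2 × 9.08 = 18.2.
Round up to the next whole participant.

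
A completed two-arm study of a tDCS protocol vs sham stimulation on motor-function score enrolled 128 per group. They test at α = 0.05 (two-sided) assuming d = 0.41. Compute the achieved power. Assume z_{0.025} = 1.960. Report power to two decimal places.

For two equal groups, power = Φ(d·√(n/2) − z_{α/2}).
d·√(n/2) = 0.41 × √(128/2) = 0.41 × 8.000 = 3.280.
z_β = 3.280 − 1.960 = 1.320.
Power = Φ(1.320) = 0.907.

power ≈ 0.91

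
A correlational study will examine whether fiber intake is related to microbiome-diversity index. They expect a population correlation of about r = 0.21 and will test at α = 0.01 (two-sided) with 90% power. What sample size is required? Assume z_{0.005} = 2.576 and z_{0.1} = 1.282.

n = 331

Fisher's z: C = ½·ln((1+r)/(1−r)) = ½·ln(1.5316) = 0.2132.
n = ((z_{α/2} + z_β)/C)² + 3.
(2.576 + 1.282) / 0.2132 = 3.858 / 0.2132 = 18.096.
n = 18.096² + 3 = 327.45 + 3 = 330.5.
Round up.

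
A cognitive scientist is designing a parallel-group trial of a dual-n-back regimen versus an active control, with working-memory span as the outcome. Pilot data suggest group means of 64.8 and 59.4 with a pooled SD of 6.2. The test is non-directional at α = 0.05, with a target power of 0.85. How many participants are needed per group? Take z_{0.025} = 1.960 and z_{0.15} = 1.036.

n = 24 per group

Cohen's d = |M₁ − M₂| / SD_pooled = |64.8 − 59.4| / 6.2 = 5.4 / 6.2 = 0.871.
For two independent groups with equal n: n = 2·((z_{α/2} + z_β) / d)².
z_{α/2} + z_β = 1.960 + 1.036 = 2.996.
n = 2 × (2.996 / 0.871)² = 2 × 3.440² = 2 × 11.83 = 23.7.
Round up to the next whole participant.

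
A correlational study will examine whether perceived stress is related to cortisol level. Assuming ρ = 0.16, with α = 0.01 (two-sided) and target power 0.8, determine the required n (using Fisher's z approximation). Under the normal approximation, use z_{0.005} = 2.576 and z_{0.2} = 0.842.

Fisher's z: C = ½·ln((1+r)/(1−r)) = ½·ln(1.3810) = 0.1614.
n = ((z_{α/2} + z_β)/C)² + 3.
(2.576 + 0.842) / 0.1614 = 3.418 / 0.1614 = 21.177.
n = 21.177² + 3 = 448.47 + 3 = 451.5.
Round up.

n = 452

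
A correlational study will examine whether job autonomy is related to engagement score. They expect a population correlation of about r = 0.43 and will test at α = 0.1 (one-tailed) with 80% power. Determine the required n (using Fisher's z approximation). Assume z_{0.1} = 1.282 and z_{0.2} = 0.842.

n = 25

Fisher's z: C = ½·ln((1+r)/(1−r)) = ½·ln(2.5088) = 0.4599.
n = ((z_{α} + z_β)/C)² + 3.
(1.282 + 0.842) / 0.4599 = 2.124 / 0.4599 = 4.618.
n = 4.618² + 3 = 21.33 + 3 = 24.3.
Round up.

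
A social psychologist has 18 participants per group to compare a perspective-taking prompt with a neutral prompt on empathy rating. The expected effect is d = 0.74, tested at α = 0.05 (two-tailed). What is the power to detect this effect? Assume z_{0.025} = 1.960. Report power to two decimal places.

For two equal groups, power = Φ(d·√(n/2) − z_{α/2}).
d·√(n/2) = 0.74 × √(18/2) = 0.74 × 3.000 = 2.220.
z_β = 2.220 − 1.960 = 0.260.
Power = Φ(0.260) = 0.603.

power ≈ 0.60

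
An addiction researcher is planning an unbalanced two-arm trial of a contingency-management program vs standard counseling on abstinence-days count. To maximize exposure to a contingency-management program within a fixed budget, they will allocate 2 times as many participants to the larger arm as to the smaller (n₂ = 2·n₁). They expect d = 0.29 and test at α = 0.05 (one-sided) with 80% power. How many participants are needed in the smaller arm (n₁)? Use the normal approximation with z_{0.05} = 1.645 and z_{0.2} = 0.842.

n₁ = 111

With allocation ratio k = n₂/n₁ = 2, Var(x̄₁−x̄₂) = σ²(1/n₁ + 1/(k·n₁)) = σ²·(k+1)/(k·n₁).
So n₁ = (1 + 1/k)·((z_{α} + z_β)/d)² = 1.500 × (2.487/0.29)².
n₁ = 1.500 × 73.55 = 110.3.
Round up: n₁ = 111, giving n₂ = 2 × 111 = 222.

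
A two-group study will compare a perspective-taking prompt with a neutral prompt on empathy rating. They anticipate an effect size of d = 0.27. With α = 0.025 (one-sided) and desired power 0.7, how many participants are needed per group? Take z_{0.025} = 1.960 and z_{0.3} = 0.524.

For two independent groups with equal n: n = 2·((z_{α} + z_β) / d)².
z_{α} + z_β = 1.960 + 0.524 = 2.484.
n = 2 × (2.484 / 0.27)² = 2 × 9.200² = 2 × 84.64 = 169.3.
Round up to the next whole participant.

n = 170 per group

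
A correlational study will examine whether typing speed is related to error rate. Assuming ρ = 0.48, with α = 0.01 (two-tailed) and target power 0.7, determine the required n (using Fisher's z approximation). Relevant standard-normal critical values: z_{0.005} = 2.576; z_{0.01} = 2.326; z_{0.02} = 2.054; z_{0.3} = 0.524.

Fisher's z: C = ½·ln((1+r)/(1−r)) = ½·ln(2.8462) = 0.5230.
n = ((z_{α/2} + z_β)/C)² + 3.
(2.576 + 0.524) / 0.5230 = 3.100 / 0.5230 = 5.927.
n = 5.927² + 3 = 35.13 + 3 = 38.1.
Round up.

n = 39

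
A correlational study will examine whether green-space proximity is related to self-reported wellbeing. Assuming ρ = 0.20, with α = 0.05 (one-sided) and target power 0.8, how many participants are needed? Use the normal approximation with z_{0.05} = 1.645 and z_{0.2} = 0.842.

Fisher's z: C = ½·ln((1+r)/(1−r)) = ½·ln(1.5000) = 0.2027.
n = ((z_{α} + z_β)/C)² + 3.
(1.645 + 0.842) / 0.2027 = 2.487 / 0.2027 = 12.269.
n = 12.269² + 3 = 150.54 + 3 = 153.5.
Round up.

n = 154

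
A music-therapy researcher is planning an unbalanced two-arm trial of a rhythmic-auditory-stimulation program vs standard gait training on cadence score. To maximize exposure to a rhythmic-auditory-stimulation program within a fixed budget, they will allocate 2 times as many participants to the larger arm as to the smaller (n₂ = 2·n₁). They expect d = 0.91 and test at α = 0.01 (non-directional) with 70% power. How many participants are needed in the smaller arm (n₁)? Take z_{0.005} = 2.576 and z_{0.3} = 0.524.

n₁ = 18

With allocation ratio k = n₂/n₁ = 2, Var(x̄₁−x̄₂) = σ²(1/n₁ + 1/(k·n₁)) = σ²·(k+1)/(k·n₁).
So n₁ = (1 + 1/k)·((z_{α/2} + z_β)/d)² = 1.500 × (3.100/0.91)².
n₁ = 1.500 × 11.60 = 17.4.
Round up: n₁ = 18, giving n₂ = 2 × 18 = 36.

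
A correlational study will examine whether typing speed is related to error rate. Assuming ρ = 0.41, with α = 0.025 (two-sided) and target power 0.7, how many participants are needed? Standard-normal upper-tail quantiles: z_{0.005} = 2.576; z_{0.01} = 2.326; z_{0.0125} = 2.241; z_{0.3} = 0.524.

n = 44

Fisher's z: C = ½·ln((1+r)/(1−r)) = ½·ln(2.3898) = 0.4356.
n = ((z_{α/2} + z_β)/C)² + 3.
(2.241 + 0.524) / 0.4356 = 2.765 / 0.4356 = 6.348.
n = 6.348² + 3 = 40.29 + 3 = 43.3.
Round up.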